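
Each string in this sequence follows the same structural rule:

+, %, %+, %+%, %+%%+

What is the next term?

%+%%+%+%

From term 3 onward, concatenate the last term with the second-to-last: %·+ = %+, %+·% = %+%, …
So term 6 is %+%%+·%+%.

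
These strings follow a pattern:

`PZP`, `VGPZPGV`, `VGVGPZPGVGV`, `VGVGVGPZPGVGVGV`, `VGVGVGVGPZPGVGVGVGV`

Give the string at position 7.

VGVGVGVGVGVGPZPGVGVGVGVGVGV

s(k+1) = VG·s(k)·GV, so each term gains VG as a prefix and GV as a suffix.
From VGVGVGVGPZPGVGVGVGV, 2 further steps: VGVGVGVGPZPGVGVGVGV → VGVGVGVGVGPZPGVGVGVGVGV → (answer).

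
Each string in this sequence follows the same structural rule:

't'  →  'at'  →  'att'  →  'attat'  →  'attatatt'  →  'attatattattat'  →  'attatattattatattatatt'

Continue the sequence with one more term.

This is a Fibonacci-style word recurrence s(k) = s(k−1)·s(k−2): e.g. at·t = att.
The next term joins attatattattatattatatt and attatattattat.

attatattattatattatattattatattattat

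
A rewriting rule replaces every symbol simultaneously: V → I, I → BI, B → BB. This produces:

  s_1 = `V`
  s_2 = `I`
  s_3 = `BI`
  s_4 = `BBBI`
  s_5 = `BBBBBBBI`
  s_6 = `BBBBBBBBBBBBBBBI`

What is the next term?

φ(BBBBBBBBBBBBBBBI) expands symbol-by-symbol to BB BB BB BB BB BB BB BB BB BB BB BB BB BB BB BI; joining the 16 pieces gives the next term.

BBBBBBBBBBBBBBBBBBBBBBBBBBBBBBBI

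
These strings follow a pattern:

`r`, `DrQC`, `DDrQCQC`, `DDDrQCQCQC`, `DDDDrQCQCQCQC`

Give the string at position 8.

DDDDDDDrQCQCQCQCQCQCQC

Every step adds D to the front and QC to the end of the previous string.
From DDDDrQCQCQCQC, 3 further steps: DDDDrQCQCQCQC → DDDDDrQCQCQCQCQC → DDDDDDrQCQCQCQCQCQC → (answer).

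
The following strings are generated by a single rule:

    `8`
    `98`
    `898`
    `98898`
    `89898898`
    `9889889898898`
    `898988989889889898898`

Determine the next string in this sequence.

Each term (from the third on) is the two preceding terms concatenated in order: term 3 = 8·98 = 898.
Continuing: 9889889898898 · 898988989889889898898 gives term 8.

9889889898898898988989889889898898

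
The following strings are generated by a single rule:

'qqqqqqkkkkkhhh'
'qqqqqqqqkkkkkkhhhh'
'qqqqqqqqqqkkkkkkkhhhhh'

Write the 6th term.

qqqqqqqqqqqqqqqqkkkkkkkkkkhhhhhhhh

Each string has the form q^{2n+2} k^{n+3} h^{n+1}, where the shown terms are n = 2, 3, 4.
For term 6, n = 7, so the run lengths are 16, 10, 8.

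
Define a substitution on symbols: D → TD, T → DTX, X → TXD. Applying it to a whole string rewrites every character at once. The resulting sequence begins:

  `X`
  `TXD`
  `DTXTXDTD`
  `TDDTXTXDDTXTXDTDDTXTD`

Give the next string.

DTXTDTDDTXTXDDTXTXDTDTDDTXTXDDTXTXDTDDTXTDTDDTXTXDDTXTD

φ(TDDTXTXDDTXTXDTDDTXTD) expands symbol-by-symbol to DTX TD TD DTX TXD DTX TXD TD TD DTX TXD DTX TXD TD DTX TD TD DTX TXD DTX TD; joining the 21 pieces gives the next term.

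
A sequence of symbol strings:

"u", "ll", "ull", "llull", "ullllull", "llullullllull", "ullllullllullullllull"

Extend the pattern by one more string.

llullullllullullllullllullullllull

Each term (from the third on) is the two preceding terms concatenated in order: term 3 = u·ll = ull.
So term 8 is llullullllull·ullllullllullullllull.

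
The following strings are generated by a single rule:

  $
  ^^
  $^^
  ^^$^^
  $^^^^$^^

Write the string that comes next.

^^$^^$^^^^$^^

Each term (from the third on) is the two preceding terms concatenated in order: term 3 = $·^^ = $^^.
The next term joins ^^$^^ and $^^^^$^^.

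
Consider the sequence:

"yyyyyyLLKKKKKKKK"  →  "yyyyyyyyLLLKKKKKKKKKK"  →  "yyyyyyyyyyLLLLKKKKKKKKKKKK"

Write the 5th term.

Reading off run lengths: y runs 6, 8, 10; L runs 2, 3, 4; K runs 8, 10, 12 — each is linear in n, where the shown terms are n = 3, 4, 5.
Setting n = 7 gives 14, 6, 16 characters in each block.

yyyyyyyyyyyyyyLLLLLLKKKKKKKKKKKKKKKK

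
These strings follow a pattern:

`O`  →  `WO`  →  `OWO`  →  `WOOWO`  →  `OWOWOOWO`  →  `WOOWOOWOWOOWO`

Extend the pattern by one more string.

OWOWOOWOWOOWOOWOWOOWO

From term 3 onward, concatenate the second-to-last term with the last: O·WO = OWO, WO·OWO = WOOWO, …
Continuing: OWOWOOWO · WOOWOOWOWOOWO gives term 7.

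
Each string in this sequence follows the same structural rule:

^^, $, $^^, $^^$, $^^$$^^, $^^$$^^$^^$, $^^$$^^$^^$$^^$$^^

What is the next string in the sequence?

$^^$$^^$^^$$^^$$^^$^^$$^^$^^$

This is a Fibonacci-style word recurrence s(k) = s(k−1)·s(k−2): e.g. $·^^ = $^^.
So term 8 is $^^$$^^$^^$$^^$$^^·$^^$$^^$^^$.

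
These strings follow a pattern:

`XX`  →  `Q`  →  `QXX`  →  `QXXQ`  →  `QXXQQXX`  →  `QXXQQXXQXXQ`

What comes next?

QXXQQXXQXXQQXXQQXX

Each term (from the third on) is the previous term followed by the one before it: term 3 = Q·XX = QXX.
Continuing: QXXQQXXQXXQ · QXXQQXX gives term 7.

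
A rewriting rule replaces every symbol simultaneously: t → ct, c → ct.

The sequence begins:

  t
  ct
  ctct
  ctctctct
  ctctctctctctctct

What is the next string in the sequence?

φ(ctctctctctctctct) expands symbol-by-symbol to ct ct ct ct ct ct ct ct ct ct ct ct ct ct ct ct; joining the 16 pieces gives the next term.

ctctctctctctctctctctctctctctctct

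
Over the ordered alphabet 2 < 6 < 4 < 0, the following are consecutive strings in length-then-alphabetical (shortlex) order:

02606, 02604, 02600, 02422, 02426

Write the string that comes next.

Find the rightmost character of 02426 below 0, bump it to the next letter, and reset everything to its right to 2.

02424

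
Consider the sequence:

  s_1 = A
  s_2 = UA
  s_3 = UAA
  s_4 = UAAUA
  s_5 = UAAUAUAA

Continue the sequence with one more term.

UAAUAUAAUAAUA

Each term (from the third on) is the previous term followed by the one before it: term 3 = UA·A = UAA.
Continuing: UAAUAUAA · UAAUA gives term 6.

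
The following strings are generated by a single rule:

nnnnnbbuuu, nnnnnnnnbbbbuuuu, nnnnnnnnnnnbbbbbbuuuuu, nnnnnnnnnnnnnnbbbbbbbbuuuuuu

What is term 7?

Each string has the form n^{3n+2} b^{2n} u^{n+2} (n = 1, 2, …).
At n = 7 the blocks have lengths 23, 14, 9.

nnnnnnnnnnnnnnnnnnnnnnnbbbbbbbbbbbbbbuuuuuuuuu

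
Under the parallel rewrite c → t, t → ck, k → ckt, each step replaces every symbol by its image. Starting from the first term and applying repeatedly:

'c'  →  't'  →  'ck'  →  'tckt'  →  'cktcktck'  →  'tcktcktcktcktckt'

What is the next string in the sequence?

Replace each of the 16 characters of tcktcktcktcktckt in place — ck t ckt ck t ckt ck t ckt ck t ckt ck t ckt ck — and concatenate.

cktcktcktcktcktcktcktcktcktcktck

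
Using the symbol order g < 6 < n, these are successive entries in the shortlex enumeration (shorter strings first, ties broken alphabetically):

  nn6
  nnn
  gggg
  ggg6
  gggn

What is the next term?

Find the rightmost character of gggn below n, bump it to the next letter, and reset everything to its right to g.

gg6g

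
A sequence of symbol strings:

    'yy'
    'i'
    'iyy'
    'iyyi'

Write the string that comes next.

From term 3 onward, concatenate the last term with the second-to-last: i·yy = iyy, iyy·i = iyyi, …
So term 5 is iyyi·iyy.

iyyiiyy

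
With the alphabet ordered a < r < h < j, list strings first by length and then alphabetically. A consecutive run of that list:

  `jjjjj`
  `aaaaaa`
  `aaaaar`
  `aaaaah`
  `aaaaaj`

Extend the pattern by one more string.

aaaara

The successor of aaaaaj increments the rightmost position that isn't already j and resets every position after it to a.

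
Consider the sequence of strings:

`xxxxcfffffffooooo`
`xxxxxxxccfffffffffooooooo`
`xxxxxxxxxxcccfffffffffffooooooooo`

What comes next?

xxxxxxxxxxxxxccccfffffffffffffooooooooooo

Each string has the form x^{3n-2} c^{n-1} f^{2n+3} o^{2n+1}, where the shown terms are n = 2, 3, 4.
At n = 5 the blocks have lengths 13, 4, 13, 11.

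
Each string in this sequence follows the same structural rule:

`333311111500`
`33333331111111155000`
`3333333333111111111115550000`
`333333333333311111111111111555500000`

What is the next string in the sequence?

Each string has the form 3^{3n+1} 1^{3n+2} 5^{n} 0^{n+1} (n = 1, 2, …).
For the next term, n = 5, so the run lengths are 16, 17, 5, 6.

33333333333333331111111111111111155555000000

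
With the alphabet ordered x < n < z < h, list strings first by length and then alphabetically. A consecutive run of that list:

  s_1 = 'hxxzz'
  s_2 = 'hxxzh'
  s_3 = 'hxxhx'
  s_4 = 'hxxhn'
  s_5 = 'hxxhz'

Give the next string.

Find the rightmost character of hxxhz below h, bump it to the next letter, and reset everything to its right to x.

hxxhh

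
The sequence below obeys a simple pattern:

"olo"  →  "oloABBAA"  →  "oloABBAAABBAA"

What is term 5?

Every step adds ABBAA to the end: s(k+1) = s(k)·ABBAA.
From oloABBAAABBAA, 2 further steps: oloABBAAABBAA → oloABBAAABBAAABBAA → (answer).

oloABBAAABBAAABBAAABBAA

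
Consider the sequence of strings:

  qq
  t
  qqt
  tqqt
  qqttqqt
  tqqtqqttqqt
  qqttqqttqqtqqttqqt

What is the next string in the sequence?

tqqtqqttqqtqqttqqttqqtqqttqqt

This is a Fibonacci-style word recurrence s(k) = s(k−2)·s(k−1): e.g. qq·t = qqt.
The next term joins tqqtqqttqqt and qqttqqttqqtqqttqqt.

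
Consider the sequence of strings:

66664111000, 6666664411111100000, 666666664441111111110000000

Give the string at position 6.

666666666666664444441111111111111111110000000000000

Reading off run lengths: 6 runs 4, 6, 8; 4 runs 1, 2, 3; 1 runs 3, 6, 9; 0 runs 3, 5, 7 — each is linear in n (n = 1, 2, …).
Setting n = 6 gives 14, 6, 18, 13 characters in each block.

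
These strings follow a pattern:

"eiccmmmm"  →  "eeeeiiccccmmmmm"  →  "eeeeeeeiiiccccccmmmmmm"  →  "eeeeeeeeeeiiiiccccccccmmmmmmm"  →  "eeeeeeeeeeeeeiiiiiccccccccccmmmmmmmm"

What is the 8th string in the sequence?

Each string has the form e^{3n-2} i^{n} c^{2n} m^{n+3} (n = 1, 2, …).
Setting n = 8 gives 22, 8, 16, 11 characters in each block.

eeeeeeeeeeeeeeeeeeeeeeiiiiiiiiccccccccccccccccmmmmmmmmmmm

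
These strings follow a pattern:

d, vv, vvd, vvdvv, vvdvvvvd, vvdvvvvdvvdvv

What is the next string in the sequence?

vvdvvvvdvvdvvvvdvvvvd

Each term (from the third on) is the previous term followed by the one before it: term 3 = vv·d = vvd.
The next term joins vvdvvvvdvvdvv and vvdvvvvd.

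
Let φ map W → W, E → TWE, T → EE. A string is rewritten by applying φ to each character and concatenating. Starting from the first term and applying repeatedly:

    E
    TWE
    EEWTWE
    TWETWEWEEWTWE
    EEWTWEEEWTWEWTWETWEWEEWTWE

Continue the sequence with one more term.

Rewriting the 26 symbols of EEWTWEEEWTWEWTWETWEWEEWTWE one by one yields TWE TWE W EE W TWE TWE TWE W EE W TWE W EE W TWE EE W TWE W TWE TWE W EE W TWE; concatenated:

TWETWEWEEWTWETWETWEWEEWTWEWEEWTWEEEWTWEWTWETWEWEEWTWE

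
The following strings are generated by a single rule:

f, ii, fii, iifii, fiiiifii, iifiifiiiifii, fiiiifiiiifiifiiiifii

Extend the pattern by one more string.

iifiifiiiifiifiiiifiiiifiifiiiifii

This is a Fibonacci-style word recurrence s(k) = s(k−2)·s(k−1): e.g. f·ii = fii.
So term 8 is iifiifiiiifii·fiiiifiiiifiifiiiifii.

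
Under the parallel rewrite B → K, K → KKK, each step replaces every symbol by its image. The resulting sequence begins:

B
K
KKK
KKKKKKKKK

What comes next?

KKKKKKKKKKKKKKKKKKKKKKKKKKK

Expanding KKKKKKKKK: K→KKK, K→KKK, K→KKK, K→KKK, K→KKK, K→KKK, K→KKK, K→KKK, K→KKK. Concatenated: KKK KKK KKK KKK KKK KKK KKK KKK KKK.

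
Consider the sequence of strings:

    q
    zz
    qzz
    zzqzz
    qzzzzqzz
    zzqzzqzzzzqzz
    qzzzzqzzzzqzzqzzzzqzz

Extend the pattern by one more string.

From term 3 onward, concatenate the second-to-last term with the last: q·zz = qzz, zz·qzz = zzqzz, …
Continuing: zzqzzqzzzzqzz · qzzzzqzzzzqzzqzzzzqzz gives term 8.

zzqzzqzzzzqzzqzzzzqzzzzqzzqzzzzqzz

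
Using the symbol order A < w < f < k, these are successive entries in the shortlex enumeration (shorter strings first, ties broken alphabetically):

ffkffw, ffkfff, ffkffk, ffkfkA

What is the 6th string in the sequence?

Advancing 2 positions from ffkfkA through ffkfkA → ffkfkw reaches term 6.

ffkfkf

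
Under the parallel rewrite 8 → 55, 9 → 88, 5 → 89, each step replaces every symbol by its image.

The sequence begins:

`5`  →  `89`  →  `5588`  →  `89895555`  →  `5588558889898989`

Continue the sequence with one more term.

89895555898955555588558855885588

Applying the rule to each of the 16 symbols of 5588558889898989 gives the pieces 89 89 55 55 89 89 55 55 55 88 55 88 55 88 55 88, which concatenate to the answer.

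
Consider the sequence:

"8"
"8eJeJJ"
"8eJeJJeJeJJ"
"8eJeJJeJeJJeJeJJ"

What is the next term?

8eJeJJeJeJJeJeJJeJeJJ

Each term is the previous one with eJeJJ appended.
One more step from 8eJeJJeJeJJeJeJJ gives the answer.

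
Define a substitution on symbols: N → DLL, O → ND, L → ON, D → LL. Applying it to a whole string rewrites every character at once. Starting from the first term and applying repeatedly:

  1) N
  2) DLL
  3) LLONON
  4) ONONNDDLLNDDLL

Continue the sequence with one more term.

φ(ONONNDDLLNDDLL) expands symbol-by-symbol to ND DLL ND DLL DLL LL LL ON ON DLL LL LL ON ON; joining the 14 pieces gives the next term.

NDDLLNDDLLDLLLLLLONONDLLLLLLONON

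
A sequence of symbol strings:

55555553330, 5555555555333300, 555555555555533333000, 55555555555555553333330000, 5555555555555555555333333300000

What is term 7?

Each string has the form 5^{3n+1} 3^{n+1} 0^{n-1}, where the shown terms are n = 2, 3, 4, 5, 6.
Setting n = 8 gives 25, 9, 7 characters in each block.

55555555555555555555555553333333330000000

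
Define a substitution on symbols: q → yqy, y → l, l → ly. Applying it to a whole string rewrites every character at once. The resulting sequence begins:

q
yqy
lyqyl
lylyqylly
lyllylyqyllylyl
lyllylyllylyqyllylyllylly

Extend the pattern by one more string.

φ(lyllylyllylyqyllylyllylly) expands symbol-by-symbol to ly l ly ly l ly l ly ly l ly l yqy l ly ly l ly l ly ly l ly ly l; joining the 25 pieces gives the next term.

lyllylyllyllylyllylyqyllylyllyllylyllylyl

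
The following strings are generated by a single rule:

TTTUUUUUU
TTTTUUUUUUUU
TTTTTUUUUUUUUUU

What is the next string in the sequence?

Each string has the form T^{n} U^{2n}, where the shown terms are n = 3, 4, 5.
At n = 6 the blocks have lengths 6, 12.

TTTTTTUUUUUUUUUUUU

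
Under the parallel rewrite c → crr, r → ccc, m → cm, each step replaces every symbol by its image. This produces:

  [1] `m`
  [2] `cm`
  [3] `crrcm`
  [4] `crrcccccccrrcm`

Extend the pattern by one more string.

crrcccccccrrcrrcrrcrrcrrcrrcrrcccccccrrcm

Applying the rule to each of the 14 symbols of crrcccccccrrcm gives the pieces crr ccc ccc crr crr crr crr crr crr crr ccc ccc crr cm, which concatenate to the answer.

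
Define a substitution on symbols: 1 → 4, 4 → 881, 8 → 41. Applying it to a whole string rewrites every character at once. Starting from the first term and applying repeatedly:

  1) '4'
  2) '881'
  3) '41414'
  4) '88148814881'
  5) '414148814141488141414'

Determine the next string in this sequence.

8814881488141414881488148814141488148814881

φ(414148814141488141414) expands symbol-by-symbol to 881 4 881 4 881 41 41 4 881 4 881 4 881 41 41 4 881 4 881 4 881; joining the 21 pieces gives the next term.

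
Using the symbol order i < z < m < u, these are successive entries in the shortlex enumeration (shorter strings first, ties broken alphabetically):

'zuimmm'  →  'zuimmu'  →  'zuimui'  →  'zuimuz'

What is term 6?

Stepping forward 2 times from zuimuz: zuimuz → zuimum, then the target.

zuimuu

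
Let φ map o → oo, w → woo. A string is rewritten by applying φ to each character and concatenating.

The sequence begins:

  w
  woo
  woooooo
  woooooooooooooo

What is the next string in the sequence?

Rewriting the 15 symbols of woooooooooooooo one by one yields woo oo oo oo oo oo oo oo oo oo oo oo oo oo oo; concatenated:

woooooooooooooooooooooooooooooo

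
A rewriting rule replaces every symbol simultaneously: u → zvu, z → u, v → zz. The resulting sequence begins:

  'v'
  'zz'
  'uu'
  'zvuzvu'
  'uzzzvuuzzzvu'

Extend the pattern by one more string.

Rewriting each symbol of uzzzvuuzzzvu: u→zvu, z→u, z→u, z→u, v→zz, u→zvu, u→zvu, z→u, z→u, z→u, v→zz, u→zvu, which concatenates to zvu u u u zz zvu zvu u u u zz zvu.

zvuuuuzzzvuzvuuuuzzzvu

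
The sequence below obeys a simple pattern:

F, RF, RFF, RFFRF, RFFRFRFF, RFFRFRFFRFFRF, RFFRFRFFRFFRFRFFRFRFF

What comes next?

From term 3 onward, concatenate the last term with the second-to-last: RF·F = RFF, RFF·RF = RFFRF, …
The next term joins RFFRFRFFRFFRFRFFRFRFF and RFFRFRFFRFFRF.

RFFRFRFFRFFRFRFFRFRFFRFFRFRFFRFFRF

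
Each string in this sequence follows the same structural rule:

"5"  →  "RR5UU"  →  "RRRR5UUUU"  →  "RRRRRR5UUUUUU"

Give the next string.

s(k+1) = RR·s(k)·UU, so each term gains RR as a prefix and UU as a suffix.
Applying this once more to RRRRRR5UUUUUU:

RRRRRRRR5UUUUUUUU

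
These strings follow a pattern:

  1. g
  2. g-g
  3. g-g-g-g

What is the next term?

Each string is two copies of the previous one joined by '-'.
Doubling g-g-g-g with '-' between the halves:

g-g-g-g-g-g-g-g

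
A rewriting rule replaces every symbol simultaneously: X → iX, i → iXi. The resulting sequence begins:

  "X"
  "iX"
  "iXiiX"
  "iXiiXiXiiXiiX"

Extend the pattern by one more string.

Rewriting the 13 symbols of iXiiXiXiiXiiX one by one yields iXi iX iXi iXi iX iXi iX iXi iXi iX iXi iXi iX; concatenated:

iXiiXiXiiXiiXiXiiXiXiiXiiXiXiiXiiX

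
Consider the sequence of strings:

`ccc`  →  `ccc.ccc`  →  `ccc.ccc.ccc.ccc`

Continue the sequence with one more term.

Each string is two copies of the previous one joined by '.'.
One more doubling of ccc.ccc.ccc.ccc gives the answer.

ccc.ccc.ccc.ccc.ccc.ccc.ccc.ccc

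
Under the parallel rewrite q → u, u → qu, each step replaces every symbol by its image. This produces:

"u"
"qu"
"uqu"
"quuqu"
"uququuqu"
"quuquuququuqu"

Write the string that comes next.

Rewriting the 13 symbols of quuquuququuqu one by one yields u qu qu u qu qu u qu u qu qu u qu; concatenated:

uququuququuquuququuqu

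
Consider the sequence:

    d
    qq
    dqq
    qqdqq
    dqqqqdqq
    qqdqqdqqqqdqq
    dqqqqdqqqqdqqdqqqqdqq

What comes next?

qqdqqdqqqqdqqdqqqqdqqqqdqqdqqqqdqq

Each term (from the third on) is the two preceding terms concatenated in order: term 3 = d·qq = dqq.
The next term joins qqdqqdqqqqdqq and dqqqqdqqqqdqqdqqqqdqq.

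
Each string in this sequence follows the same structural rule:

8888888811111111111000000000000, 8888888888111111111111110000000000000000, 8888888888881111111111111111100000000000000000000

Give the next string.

Term n consists of 2n+2 8's, followed by 3n+2 1's, followed by 4n 0's, where the shown terms are n = 3, 4, 5.
Setting n = 6 gives 14, 20, 24 characters in each block.

8888888888888811111111111111111111000000000000000000000000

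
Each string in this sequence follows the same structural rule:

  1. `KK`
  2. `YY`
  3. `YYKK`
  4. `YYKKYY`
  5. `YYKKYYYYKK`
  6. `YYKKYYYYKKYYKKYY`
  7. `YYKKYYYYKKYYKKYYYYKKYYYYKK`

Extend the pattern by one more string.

YYKKYYYYKKYYKKYYYYKKYYYYKKYYKKYYYYKKYYKKYY

Each term (from the third on) is the previous term followed by the one before it: term 3 = YY·KK = YYKK.
The next term joins YYKKYYYYKKYYKKYYYYKKYYYYKK and YYKKYYYYKKYYKKYY.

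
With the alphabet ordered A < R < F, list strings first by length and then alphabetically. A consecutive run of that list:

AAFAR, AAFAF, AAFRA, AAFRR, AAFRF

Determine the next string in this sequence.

AAFFA

The successor of AAFRF increments the rightmost position that isn't already F and resets every position after it to A.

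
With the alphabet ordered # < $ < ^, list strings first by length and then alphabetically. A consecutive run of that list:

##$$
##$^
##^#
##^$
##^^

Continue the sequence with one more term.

Find the rightmost character of ##^^ below ^, bump it to the next letter, and reset everything to its right to #.

#$##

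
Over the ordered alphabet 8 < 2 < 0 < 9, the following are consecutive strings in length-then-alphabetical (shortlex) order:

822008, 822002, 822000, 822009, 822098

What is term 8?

Stepping forward 3 times from 822098: 822098 → 822092 → 822090, then the target.

822099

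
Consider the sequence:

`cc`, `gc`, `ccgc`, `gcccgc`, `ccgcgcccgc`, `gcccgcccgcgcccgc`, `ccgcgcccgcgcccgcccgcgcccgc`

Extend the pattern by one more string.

gcccgcccgcgcccgcccgcgcccgcgcccgcccgcgcccgc

This is a Fibonacci-style word recurrence s(k) = s(k−2)·s(k−1): e.g. cc·gc = ccgc.
Continuing: gcccgcccgcgcccgc · ccgcgcccgcgcccgcccgcgcccgc gives term 8.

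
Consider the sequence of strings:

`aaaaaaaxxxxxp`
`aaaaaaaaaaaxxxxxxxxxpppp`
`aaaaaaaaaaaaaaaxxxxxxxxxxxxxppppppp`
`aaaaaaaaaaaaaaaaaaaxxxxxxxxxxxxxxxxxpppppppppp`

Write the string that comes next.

aaaaaaaaaaaaaaaaaaaaaaaxxxxxxxxxxxxxxxxxxxxxppppppppppppp

Term n consists of 4n+3 a's, followed by 4n+1 x's, followed by 3n-2 p's (n = 1, 2, …).
For the next term, n = 5, so the run lengths are 23, 21, 13.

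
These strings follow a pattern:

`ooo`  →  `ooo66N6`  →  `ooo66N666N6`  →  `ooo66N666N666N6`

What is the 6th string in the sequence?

Every step adds 66N6 to the end: s(k+1) = s(k)·66N6.
From ooo66N666N666N6, 2 further steps: ooo66N666N666N6 → ooo66N666N666N666N6 → (answer).

ooo66N666N666N666N666N6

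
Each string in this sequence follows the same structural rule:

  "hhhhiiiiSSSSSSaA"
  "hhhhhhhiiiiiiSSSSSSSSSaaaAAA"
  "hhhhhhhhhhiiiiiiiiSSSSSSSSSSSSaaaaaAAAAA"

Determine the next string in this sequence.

Term n consists of 3n+1 h's, followed by 2n+2 i's, followed by 3n+3 S's, followed by 2n-1 a's, followed by 2n-1 A's (n = 1, 2, …).
Setting n = 4 gives 13, 10, 15, 7, 7 characters in each block.

hhhhhhhhhhhhhiiiiiiiiiiSSSSSSSSSSSSSSSaaaaaaaAAAAAAA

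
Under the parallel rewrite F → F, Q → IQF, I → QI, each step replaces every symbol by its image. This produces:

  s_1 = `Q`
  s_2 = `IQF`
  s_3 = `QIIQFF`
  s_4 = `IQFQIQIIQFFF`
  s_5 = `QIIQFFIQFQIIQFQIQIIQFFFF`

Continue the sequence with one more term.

Applying the rule to each of the 24 symbols of QIIQFFIQFQIIQFQIQIIQFFFF gives the pieces IQF QI QI IQF F F QI IQF F IQF QI QI IQF F IQF QI IQF QI QI IQF F F F F, which concatenate to the answer.

IQFQIQIIQFFFQIIQFFIQFQIQIIQFFIQFQIIQFQIQIIQFFFFF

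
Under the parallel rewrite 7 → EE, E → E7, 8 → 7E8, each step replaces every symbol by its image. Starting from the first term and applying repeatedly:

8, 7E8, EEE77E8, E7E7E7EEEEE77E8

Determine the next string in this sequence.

Replace each of the 15 characters of E7E7E7EEEEE77E8 in place — E7 EE E7 EE E7 EE E7 E7 E7 E7 E7 EE EE E7 7E8 — and concatenate.

E7EEE7EEE7EEE7E7E7E7E7EEEEE77E8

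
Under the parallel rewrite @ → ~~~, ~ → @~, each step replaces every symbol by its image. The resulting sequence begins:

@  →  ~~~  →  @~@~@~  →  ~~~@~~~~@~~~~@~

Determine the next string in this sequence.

Rewriting the 15 symbols of ~~~@~~~~@~~~~@~ one by one yields @~ @~ @~ ~~~ @~ @~ @~ @~ ~~~ @~ @~ @~ @~ ~~~ @~; concatenated:

@~@~@~~~~@~@~@~@~~~~@~@~@~@~~~~@~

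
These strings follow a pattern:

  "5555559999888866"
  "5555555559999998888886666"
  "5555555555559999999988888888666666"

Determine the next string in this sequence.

Reading off run lengths: 5 runs 6, 9, 12; 9 runs 4, 6, 8; 8 runs 4, 6, 8; 6 runs 2, 4, 6 — each is linear in n, where the shown terms are n = 2, 3, 4.
For the next term, n = 5, so the run lengths are 15, 10, 10, 8.

5555555555555559999999999888888888866666666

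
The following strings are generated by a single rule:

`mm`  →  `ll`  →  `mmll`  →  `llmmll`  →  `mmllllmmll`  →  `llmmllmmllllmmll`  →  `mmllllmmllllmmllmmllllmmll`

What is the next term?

From term 3 onward, concatenate the second-to-last term with the last: mm·ll = mmll, ll·mmll = llmmll, …
So term 8 is llmmllmmllllmmll·mmllllmmllllmmllmmllllmmll.

llmmllmmllllmmllmmllllmmllllmmllmmllllmmll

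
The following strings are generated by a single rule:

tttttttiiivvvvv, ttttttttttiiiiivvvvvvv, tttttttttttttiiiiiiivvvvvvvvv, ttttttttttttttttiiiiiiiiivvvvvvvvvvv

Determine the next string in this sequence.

Reading off run lengths: t runs 7, 10, 13, 16; i runs 3, 5, 7, 9; v runs 5, 7, 9, 11 — each is linear in n, where the shown terms are n = 2, 3, 4, 5.
At n = 6 the blocks have lengths 19, 11, 13.

tttttttttttttttttttiiiiiiiiiiivvvvvvvvvvvvv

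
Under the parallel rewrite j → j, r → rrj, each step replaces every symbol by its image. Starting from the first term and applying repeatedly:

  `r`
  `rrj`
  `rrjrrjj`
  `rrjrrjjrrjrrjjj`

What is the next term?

Rewriting the 15 symbols of rrjrrjjrrjrrjjj one by one yields rrj rrj j rrj rrj j j rrj rrj j rrj rrj j j j; concatenated:

rrjrrjjrrjrrjjjrrjrrjjrrjrrjjjj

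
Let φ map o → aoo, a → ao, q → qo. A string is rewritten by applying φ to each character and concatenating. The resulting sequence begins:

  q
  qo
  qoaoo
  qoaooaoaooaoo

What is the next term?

Replace each of the 13 characters of qoaooaoaooaoo in place — qo aoo ao aoo aoo ao aoo ao aoo aoo ao aoo aoo — and concatenate.

qoaooaoaooaooaoaooaoaooaooaoaooaoo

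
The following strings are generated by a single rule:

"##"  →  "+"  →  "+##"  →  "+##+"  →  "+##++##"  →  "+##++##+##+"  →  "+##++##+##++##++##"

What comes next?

Each term (from the third on) is the previous term followed by the one before it: term 3 = +·## = +##.
So term 8 is +##++##+##++##++##·+##++##+##+.

+##++##+##++##++##+##++##+##+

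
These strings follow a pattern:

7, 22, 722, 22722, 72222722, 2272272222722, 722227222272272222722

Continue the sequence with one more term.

2272272222722722227222272272222722

From term 3 onward, concatenate the second-to-last term with the last: 7·22 = 722, 22·722 = 22722, …
Continuing: 2272272222722 · 722227222272272222722 gives term 8.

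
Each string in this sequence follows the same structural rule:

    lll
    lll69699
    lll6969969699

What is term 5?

The strings grow by a fixed suffix 69699 each time.
From lll6969969699, 2 further steps: lll6969969699 → lll696996969969699 → (answer).

lll69699696996969969699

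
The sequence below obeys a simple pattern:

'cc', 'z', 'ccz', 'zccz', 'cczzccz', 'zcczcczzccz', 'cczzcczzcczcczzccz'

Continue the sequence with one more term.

From term 3 onward, concatenate the second-to-last term with the last: cc·z = ccz, z·ccz = zccz, …
So term 8 is zcczcczzccz·cczzcczzcczcczzccz.

zcczcczzcczcczzcczzcczcczzccz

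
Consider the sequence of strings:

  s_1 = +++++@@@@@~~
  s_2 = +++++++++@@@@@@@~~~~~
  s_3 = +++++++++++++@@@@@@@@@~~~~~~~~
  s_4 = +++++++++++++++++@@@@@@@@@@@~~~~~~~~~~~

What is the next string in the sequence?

Term n consists of 4n+1 +'s, followed by 2n+3 @'s, followed by 3n-1 ~'s (n = 1, 2, …).
At n = 5 the blocks have lengths 21, 13, 14.

+++++++++++++++++++++@@@@@@@@@@@@@~~~~~~~~~~~~~~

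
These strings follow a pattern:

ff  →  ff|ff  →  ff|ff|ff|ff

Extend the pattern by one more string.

Every step duplicates the string with '|' between the halves.
Doubling ff|ff|ff|ff with '|' between the halves:

ff|ff|ff|ff|ff|ff|ff|ff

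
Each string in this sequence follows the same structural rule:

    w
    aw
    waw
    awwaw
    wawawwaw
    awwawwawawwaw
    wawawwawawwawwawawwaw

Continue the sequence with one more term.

From term 3 onward, concatenate the second-to-last term with the last: w·aw = waw, aw·waw = awwaw, …
The next term joins awwawwawawwaw and wawawwawawwawwawawwaw.

awwawwawawwawwawawwawawwawwawawwaw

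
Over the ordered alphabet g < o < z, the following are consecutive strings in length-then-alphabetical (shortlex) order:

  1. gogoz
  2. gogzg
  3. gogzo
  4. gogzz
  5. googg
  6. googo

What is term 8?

Advancing 2 positions from googo through googo → googz reaches term 8.

gooog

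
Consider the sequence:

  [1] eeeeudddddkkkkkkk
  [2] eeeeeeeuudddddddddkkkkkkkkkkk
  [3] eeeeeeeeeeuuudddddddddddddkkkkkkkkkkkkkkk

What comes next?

Reading off run lengths: e runs 4, 7, 10; u runs 1, 2, 3; d runs 5, 9, 13; k runs 7, 11, 15 — each is linear in n (n = 1, 2, …).
Setting n = 4 gives 13, 4, 17, 19 characters in each block.

eeeeeeeeeeeeeuuuudddddddddddddddddkkkkkkkkkkkkkkkkkkk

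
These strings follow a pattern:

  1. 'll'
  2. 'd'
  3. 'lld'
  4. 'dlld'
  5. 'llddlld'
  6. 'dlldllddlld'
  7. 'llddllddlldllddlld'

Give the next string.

dlldllddlldllddllddlldllddlld

From term 3 onward, concatenate the second-to-last term with the last: ll·d = lld, d·lld = dlld, …
The next term joins dlldllddlld and llddllddlldllddlld.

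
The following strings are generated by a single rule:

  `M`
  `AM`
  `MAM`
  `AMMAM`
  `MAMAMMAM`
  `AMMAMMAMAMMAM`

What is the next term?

MAMAMMAMAMMAMMAMAMMAM

Each term (from the third on) is the two preceding terms concatenated in order: term 3 = M·AM = MAM.
Continuing: MAMAMMAM · AMMAMMAMAMMAM gives term 7.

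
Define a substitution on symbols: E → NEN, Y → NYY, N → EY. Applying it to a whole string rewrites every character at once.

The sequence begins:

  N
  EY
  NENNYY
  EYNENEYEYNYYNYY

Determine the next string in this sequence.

φ(EYNENEYEYNYYNYY) expands symbol-by-symbol to NEN NYY EY NEN EY NEN NYY NEN NYY EY NYY NYY EY NYY NYY; joining the 15 pieces gives the next term.

NENNYYEYNENEYNENNYYNENNYYEYNYYNYYEYNYYNYY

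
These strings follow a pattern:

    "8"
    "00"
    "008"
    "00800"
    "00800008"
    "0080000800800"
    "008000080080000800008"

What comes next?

From term 3 onward, concatenate the last term with the second-to-last: 00·8 = 008, 008·00 = 00800, …
The next term joins 008000080080000800008 and 0080000800800.

0080000800800008000080080000800800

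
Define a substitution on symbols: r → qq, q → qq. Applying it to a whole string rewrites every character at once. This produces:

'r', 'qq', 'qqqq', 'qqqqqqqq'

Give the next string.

qqqqqqqqqqqqqqqq

Expanding qqqqqqqq: q→qq, q→qq, q→qq, q→qq, q→qq, q→qq, q→qq, q→qq. Concatenated: qq qq qq qq qq qq qq qq.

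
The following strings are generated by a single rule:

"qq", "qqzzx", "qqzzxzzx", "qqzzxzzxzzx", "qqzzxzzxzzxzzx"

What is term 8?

qqzzxzzxzzxzzxzzxzzxzzx

Each term is the previous one with zzx appended.
From qqzzxzzxzzxzzx, 3 further steps: qqzzxzzxzzxzzx → qqzzxzzxzzxzzxzzx → qqzzxzzxzzxzzxzzxzzx → (answer).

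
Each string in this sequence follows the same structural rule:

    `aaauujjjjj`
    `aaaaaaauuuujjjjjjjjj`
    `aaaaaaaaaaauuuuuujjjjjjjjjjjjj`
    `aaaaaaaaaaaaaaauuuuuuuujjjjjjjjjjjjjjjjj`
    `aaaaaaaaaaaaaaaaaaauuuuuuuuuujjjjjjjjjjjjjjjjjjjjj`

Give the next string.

aaaaaaaaaaaaaaaaaaaaaaauuuuuuuuuuuujjjjjjjjjjjjjjjjjjjjjjjjj

The n-th term is 4n-1 a's then 2n u's then 4n+1 j's (n = 1, 2, …).
For the next term, n = 6, so the run lengths are 23, 12, 25.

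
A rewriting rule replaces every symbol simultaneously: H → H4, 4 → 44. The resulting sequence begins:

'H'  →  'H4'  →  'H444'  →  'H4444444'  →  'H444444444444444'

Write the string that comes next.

H4444444444444444444444444444444

φ(H444444444444444) expands symbol-by-symbol to H4 44 44 44 44 44 44 44 44 44 44 44 44 44 44 44; joining the 16 pieces gives the next term.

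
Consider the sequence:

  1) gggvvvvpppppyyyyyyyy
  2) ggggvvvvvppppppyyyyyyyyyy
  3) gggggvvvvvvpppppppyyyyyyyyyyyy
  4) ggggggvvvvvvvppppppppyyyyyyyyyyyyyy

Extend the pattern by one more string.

The n-th term is n g's then n+1 v's then n+2 p's then 2n+2 y's, where the shown terms are n = 3, 4, 5, 6.
Setting n = 7 gives 7, 8, 9, 16 characters in each block.

gggggggvvvvvvvvpppppppppyyyyyyyyyyyyyyyy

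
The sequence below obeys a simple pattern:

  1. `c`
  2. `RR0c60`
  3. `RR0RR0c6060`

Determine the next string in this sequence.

Every step adds RR0 to the front and 60 to the end of the previous string.
Applying this once more to RR0RR0c6060:

RR0RR0RR0c606060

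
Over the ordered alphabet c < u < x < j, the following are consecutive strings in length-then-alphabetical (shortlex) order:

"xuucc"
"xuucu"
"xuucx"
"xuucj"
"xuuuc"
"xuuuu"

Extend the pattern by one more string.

The successor of xuuuu increments the rightmost position that isn't already j and resets every position after it to c.

xuuux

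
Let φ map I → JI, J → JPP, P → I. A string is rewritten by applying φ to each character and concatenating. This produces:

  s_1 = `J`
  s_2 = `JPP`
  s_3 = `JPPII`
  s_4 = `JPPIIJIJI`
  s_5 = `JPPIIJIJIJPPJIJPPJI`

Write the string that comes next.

JPPIIJIJIJPPJIJPPJIJPPIIJPPJIJPPIIJPPJI

Applying the rule to each of the 19 symbols of JPPIIJIJIJPPJIJPPJI gives the pieces JPP I I JI JI JPP JI JPP JI JPP I I JPP JI JPP I I JPP JI, which concatenate to the answer.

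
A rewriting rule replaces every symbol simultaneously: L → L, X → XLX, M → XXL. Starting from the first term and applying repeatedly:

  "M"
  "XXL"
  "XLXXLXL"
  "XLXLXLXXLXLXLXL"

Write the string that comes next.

φ(XLXLXLXXLXLXLXL) expands symbol-by-symbol to XLX L XLX L XLX L XLX XLX L XLX L XLX L XLX L; joining the 15 pieces gives the next term.

XLXLXLXLXLXLXLXXLXLXLXLXLXLXLXL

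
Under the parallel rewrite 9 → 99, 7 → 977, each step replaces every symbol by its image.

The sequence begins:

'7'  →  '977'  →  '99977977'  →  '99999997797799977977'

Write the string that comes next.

Rewriting the 20 symbols of 99999997797799977977 one by one yields 99 99 99 99 99 99 99 977 977 99 977 977 99 99 99 977 977 99 977 977; concatenated:

999999999999999779779997797799999997797799977977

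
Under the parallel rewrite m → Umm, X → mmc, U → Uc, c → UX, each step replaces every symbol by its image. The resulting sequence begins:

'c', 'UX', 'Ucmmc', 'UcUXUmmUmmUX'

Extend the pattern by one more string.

UcUXUcmmcUcUmmUmmUcUmmUmmUcmmc

Rewriting each symbol of UcUXUmmUmmUX: U→Uc, c→UX, U→Uc, X→mmc, U→Uc, m→Umm, m→Umm, U→Uc, m→Umm, m→Umm, U→Uc, X→mmc, which concatenates to Uc UX Uc mmc Uc Umm Umm Uc Umm Umm Uc mmc.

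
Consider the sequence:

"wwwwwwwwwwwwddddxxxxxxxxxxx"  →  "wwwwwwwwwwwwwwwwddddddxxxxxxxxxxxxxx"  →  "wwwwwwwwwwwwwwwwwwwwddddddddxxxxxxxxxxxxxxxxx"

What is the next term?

Term n consists of 4n w's, followed by 2n-2 d's, followed by 3n+2 x's, where the shown terms are n = 3, 4, 5.
At n = 6 the blocks have lengths 24, 10, 20.

wwwwwwwwwwwwwwwwwwwwwwwwddddddddddxxxxxxxxxxxxxxxxxxxx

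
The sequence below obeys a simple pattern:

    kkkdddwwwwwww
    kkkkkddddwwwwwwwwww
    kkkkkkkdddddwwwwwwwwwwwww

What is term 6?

Reading off run lengths: k runs 3, 5, 7; d runs 3, 4, 5; w runs 7, 10, 13 — each is linear in n, where the shown terms are n = 2, 3, 4.
For term 6, n = 7, so the run lengths are 13, 8, 22.

kkkkkkkkkkkkkddddddddwwwwwwwwwwwwwwwwwwwwww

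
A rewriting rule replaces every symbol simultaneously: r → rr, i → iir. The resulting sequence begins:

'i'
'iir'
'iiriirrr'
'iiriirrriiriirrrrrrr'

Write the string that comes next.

φ(iiriirrriiriirrrrrrr) expands symbol-by-symbol to iir iir rr iir iir rr rr rr iir iir rr iir iir rr rr rr rr rr rr rr; joining the 20 pieces gives the next term.

iiriirrriiriirrrrrrriiriirrriiriirrrrrrrrrrrrrrr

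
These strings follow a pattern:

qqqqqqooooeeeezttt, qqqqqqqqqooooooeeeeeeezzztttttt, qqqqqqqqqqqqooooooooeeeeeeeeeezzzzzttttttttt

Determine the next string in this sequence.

qqqqqqqqqqqqqqqooooooooooeeeeeeeeeeeeezzzzzzztttttttttttt

Term n consists of 3n+3 q's, followed by 2n+2 o's, followed by 3n+1 e's, followed by 2n-1 z's, followed by 3n t's (n = 1, 2, …).
For the next term, n = 4, so the run lengths are 15, 10, 13, 7, 12.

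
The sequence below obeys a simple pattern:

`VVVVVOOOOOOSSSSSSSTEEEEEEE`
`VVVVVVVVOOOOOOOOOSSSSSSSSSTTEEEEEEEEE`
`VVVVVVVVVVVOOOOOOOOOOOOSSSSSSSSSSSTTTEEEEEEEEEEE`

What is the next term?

VVVVVVVVVVVVVVOOOOOOOOOOOOOOOSSSSSSSSSSSSSTTTTEEEEEEEEEEEEE

Reading off run lengths: V runs 5, 8, 11; O runs 6, 9, 12; S runs 7, 9, 11; T runs 1, 2, 3; E runs 7, 9, 11 — each is linear in n, where the shown terms are n = 2, 3, 4.
At n = 5 the blocks have lengths 14, 15, 13, 4, 13.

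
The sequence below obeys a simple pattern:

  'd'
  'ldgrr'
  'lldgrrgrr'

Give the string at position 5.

lllldgrrgrrgrrgrr

Each term wraps the previous one in l on the left and grr on the right.
From lldgrrgrr, 2 further steps: lldgrrgrr → llldgrrgrrgrr → (answer).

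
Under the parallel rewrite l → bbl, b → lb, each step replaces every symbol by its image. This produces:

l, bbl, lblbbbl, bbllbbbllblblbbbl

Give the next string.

Rewriting the 17 symbols of bbllbbbllblblbbbl one by one yields lb lb bbl bbl lb lb lb bbl bbl lb bbl lb bbl lb lb lb bbl; concatenated:

lblbbblbbllblblbbblbbllbbbllbbbllblblbbbl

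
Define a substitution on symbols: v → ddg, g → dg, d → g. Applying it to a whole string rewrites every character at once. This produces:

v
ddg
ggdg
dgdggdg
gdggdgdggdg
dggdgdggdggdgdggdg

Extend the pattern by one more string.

Applying the rule to each of the 18 symbols of dggdgdggdggdgdggdg gives the pieces g dg dg g dg g dg dg g dg dg g dg g dg dg g dg, which concatenate to the answer.

gdgdggdggdgdggdgdggdggdgdggdg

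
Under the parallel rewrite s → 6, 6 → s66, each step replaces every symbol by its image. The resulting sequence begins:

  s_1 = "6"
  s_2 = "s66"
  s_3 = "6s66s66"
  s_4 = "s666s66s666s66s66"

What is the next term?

Rewriting the 17 symbols of s666s66s666s66s66 one by one yields 6 s66 s66 s66 6 s66 s66 6 s66 s66 s66 6 s66 s66 6 s66 s66; concatenated:

6s66s66s666s66s666s66s66s666s66s666s66s66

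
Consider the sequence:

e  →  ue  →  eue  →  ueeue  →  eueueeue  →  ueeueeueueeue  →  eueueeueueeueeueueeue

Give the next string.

From term 3 onward, concatenate the second-to-last term with the last: e·ue = eue, ue·eue = ueeue, …
So term 8 is ueeueeueueeue·eueueeueueeueeueueeue.

ueeueeueueeueeueueeueueeueeueueeue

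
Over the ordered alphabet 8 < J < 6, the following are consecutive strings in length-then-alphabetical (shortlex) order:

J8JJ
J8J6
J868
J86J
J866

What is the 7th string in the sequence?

JJ8J

Stepping forward 2 times from J866: J866 → JJ88, then the target.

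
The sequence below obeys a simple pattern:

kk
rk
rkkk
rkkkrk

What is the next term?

rkkkrkrkkk

Each term (from the third on) is the previous term followed by the one before it: term 3 = rk·kk = rkkk.
The next term joins rkkkrk and rkkk.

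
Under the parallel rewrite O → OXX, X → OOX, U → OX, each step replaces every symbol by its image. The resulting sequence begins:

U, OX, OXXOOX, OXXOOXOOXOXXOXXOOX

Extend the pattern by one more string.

Rewriting the 18 symbols of OXXOOXOOXOXXOXXOOX one by one yields OXX OOX OOX OXX OXX OOX OXX OXX OOX OXX OOX OOX OXX OOX OOX OXX OXX OOX; concatenated:

OXXOOXOOXOXXOXXOOXOXXOXXOOXOXXOOXOOXOXXOOXOOXOXXOXXOOX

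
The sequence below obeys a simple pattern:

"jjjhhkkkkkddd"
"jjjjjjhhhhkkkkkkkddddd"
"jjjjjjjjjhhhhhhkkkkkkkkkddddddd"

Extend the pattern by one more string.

Reading off run lengths: j runs 3, 6, 9; h runs 2, 4, 6; k runs 5, 7, 9; d runs 3, 5, 7 — each is linear in n (n = 1, 2, …).
For the next term, n = 4, so the run lengths are 12, 8, 11, 9.

jjjjjjjjjjjjhhhhhhhhkkkkkkkkkkkddddddddd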